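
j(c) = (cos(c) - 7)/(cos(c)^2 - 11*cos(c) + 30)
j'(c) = (2*sin(c)*cos(c) - 11*sin(c))*(cos(c) - 7)/(cos(c)^2 - 11*cos(c) + 30)^2 - sin(c)/(cos(c)^2 - 11*cos(c) + 30)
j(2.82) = -0.19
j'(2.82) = 0.01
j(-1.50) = -0.24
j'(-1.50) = -0.05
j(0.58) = -0.29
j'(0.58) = 0.04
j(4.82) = -0.24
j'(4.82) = -0.05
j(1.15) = -0.26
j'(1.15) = 0.06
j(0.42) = -0.29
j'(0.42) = 0.03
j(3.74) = -0.20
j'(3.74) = -0.02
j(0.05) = -0.30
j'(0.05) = 0.00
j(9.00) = -0.19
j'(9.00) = 0.01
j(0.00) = -0.30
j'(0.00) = 0.00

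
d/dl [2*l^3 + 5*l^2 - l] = 6*l^2 + 10*l - 1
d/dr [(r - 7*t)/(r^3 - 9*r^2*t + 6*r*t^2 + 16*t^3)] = (r^3 - 9*r^2*t + 6*r*t^2 + 16*t^3 - 3*(r - 7*t)*(r^2 - 6*r*t + 2*t^2))/(r^3 - 9*r^2*t + 6*r*t^2 + 16*t^3)^2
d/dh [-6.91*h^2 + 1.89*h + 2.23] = 1.89 - 13.82*h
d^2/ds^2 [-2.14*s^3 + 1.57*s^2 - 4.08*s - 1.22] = 3.14 - 12.84*s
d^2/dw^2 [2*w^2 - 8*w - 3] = 4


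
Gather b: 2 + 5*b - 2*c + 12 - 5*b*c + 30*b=b*(35 - 5*c) - 2*c + 14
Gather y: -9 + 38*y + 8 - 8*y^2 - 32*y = -8*y^2 + 6*y - 1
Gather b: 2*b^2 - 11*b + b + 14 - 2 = 2*b^2 - 10*b + 12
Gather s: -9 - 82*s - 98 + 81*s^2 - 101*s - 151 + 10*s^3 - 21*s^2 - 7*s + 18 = 10*s^3 + 60*s^2 - 190*s - 240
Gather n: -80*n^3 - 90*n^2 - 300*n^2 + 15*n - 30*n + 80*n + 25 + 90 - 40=-80*n^3 - 390*n^2 + 65*n + 75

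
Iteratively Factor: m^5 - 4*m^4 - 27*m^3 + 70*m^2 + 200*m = (m - 5)*(m^4 + m^3 - 22*m^2 - 40*m) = (m - 5)^2*(m^3 + 6*m^2 + 8*m) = m*(m - 5)^2*(m^2 + 6*m + 8) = m*(m - 5)^2*(m + 2)*(m + 4)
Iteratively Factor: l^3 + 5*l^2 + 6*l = (l)*(l^2 + 5*l + 6) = l*(l + 2)*(l + 3)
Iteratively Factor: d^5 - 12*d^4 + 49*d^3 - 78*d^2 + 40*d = (d - 5)*(d^4 - 7*d^3 + 14*d^2 - 8*d) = (d - 5)*(d - 4)*(d^3 - 3*d^2 + 2*d) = (d - 5)*(d - 4)*(d - 2)*(d^2 - d) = d*(d - 5)*(d - 4)*(d - 2)*(d - 1)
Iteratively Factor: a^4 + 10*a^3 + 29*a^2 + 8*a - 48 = (a + 4)*(a^3 + 6*a^2 + 5*a - 12) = (a + 4)^2*(a^2 + 2*a - 3) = (a - 1)*(a + 4)^2*(a + 3)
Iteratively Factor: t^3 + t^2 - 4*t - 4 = (t + 2)*(t^2 - t - 2) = (t - 2)*(t + 2)*(t + 1)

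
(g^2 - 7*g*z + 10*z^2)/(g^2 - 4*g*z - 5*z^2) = (g - 2*z)/(g + z)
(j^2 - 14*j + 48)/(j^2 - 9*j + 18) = (j - 8)/(j - 3)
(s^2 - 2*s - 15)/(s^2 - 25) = (s + 3)/(s + 5)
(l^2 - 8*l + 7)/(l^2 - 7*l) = (l - 1)/l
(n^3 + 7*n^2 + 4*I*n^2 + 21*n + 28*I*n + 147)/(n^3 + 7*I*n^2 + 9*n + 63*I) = (n + 7)/(n + 3*I)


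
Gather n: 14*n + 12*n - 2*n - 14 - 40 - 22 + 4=24*n - 72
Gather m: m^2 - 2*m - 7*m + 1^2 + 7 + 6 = m^2 - 9*m + 14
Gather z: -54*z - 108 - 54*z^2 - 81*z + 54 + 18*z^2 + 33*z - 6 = -36*z^2 - 102*z - 60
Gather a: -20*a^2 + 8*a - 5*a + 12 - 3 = -20*a^2 + 3*a + 9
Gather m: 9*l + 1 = 9*l + 1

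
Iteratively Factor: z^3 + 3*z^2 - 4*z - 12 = (z + 2)*(z^2 + z - 6) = (z + 2)*(z + 3)*(z - 2)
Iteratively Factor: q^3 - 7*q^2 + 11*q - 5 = (q - 1)*(q^2 - 6*q + 5) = (q - 1)^2*(q - 5)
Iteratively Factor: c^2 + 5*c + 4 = (c + 4)*(c + 1)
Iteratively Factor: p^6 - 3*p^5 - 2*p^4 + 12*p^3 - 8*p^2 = (p)*(p^5 - 3*p^4 - 2*p^3 + 12*p^2 - 8*p) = p*(p - 1)*(p^4 - 2*p^3 - 4*p^2 + 8*p) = p*(p - 2)*(p - 1)*(p^3 - 4*p) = p*(p - 2)*(p - 1)*(p + 2)*(p^2 - 2*p) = p^2*(p - 2)*(p - 1)*(p + 2)*(p - 2)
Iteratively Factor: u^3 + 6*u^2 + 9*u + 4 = (u + 1)*(u^2 + 5*u + 4) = (u + 1)*(u + 4)*(u + 1)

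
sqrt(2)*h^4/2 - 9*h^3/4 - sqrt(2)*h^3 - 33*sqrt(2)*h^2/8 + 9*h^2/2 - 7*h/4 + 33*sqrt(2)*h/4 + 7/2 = (h/2 + sqrt(2)/2)*(h - 2)*(h - 7*sqrt(2)/2)*(sqrt(2)*h + 1/2)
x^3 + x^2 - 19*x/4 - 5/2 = (x - 2)*(x + 1/2)*(x + 5/2)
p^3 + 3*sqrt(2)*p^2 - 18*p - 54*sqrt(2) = (p - 3*sqrt(2))*(p + 3*sqrt(2))^2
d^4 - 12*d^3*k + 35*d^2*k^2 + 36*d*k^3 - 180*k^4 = (d - 6*k)*(d - 5*k)*(d - 3*k)*(d + 2*k)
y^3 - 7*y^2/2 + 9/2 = (y - 3)*(y - 3/2)*(y + 1)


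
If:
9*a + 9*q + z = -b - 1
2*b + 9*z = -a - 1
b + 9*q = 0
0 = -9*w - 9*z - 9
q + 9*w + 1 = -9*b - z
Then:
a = -40/481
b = 324/481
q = -36/481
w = -360/481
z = -121/481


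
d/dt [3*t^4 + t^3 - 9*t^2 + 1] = 3*t*(4*t^2 + t - 6)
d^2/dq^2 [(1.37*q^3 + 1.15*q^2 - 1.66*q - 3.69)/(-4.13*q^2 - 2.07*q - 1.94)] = (-5.6843418860808e-14*q^5 - 5.6843418860808e-14*q^4 + 86.5046399999999*q^3 + 399.91407*q^2 + 78.53877*q - 49.49621)/(70.444997*q^6 + 105.923349*q^5 + 152.361069*q^4 + 108.381267*q^3 + 71.569122*q^2 + 23.371956*q + 7.301384)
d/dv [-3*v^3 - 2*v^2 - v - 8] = -9*v^2 - 4*v - 1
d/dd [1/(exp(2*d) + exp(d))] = (-2*exp(d) - 1)*exp(-d)/(exp(d) + 1)^2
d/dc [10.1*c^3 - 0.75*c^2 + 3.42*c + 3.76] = 30.3*c^2 - 1.5*c + 3.42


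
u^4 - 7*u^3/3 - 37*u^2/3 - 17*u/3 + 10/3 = (u - 5)*(u - 1/3)*(u + 1)*(u + 2)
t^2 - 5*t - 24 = (t - 8)*(t + 3)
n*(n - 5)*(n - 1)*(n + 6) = n^4 - 31*n^2 + 30*n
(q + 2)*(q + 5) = q^2 + 7*q + 10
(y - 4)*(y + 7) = y^2 + 3*y - 28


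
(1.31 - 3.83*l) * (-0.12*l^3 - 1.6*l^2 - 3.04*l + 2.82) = 0.4596*l^4 + 5.9708*l^3 + 9.5472*l^2 - 14.783*l + 3.6942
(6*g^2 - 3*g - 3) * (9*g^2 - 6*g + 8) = 54*g^4 - 63*g^3 + 39*g^2 - 6*g - 24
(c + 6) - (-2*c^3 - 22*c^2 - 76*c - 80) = 2*c^3 + 22*c^2 + 77*c + 86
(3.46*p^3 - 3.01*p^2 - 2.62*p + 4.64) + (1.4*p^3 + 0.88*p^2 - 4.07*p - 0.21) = 4.86*p^3 - 2.13*p^2 - 6.69*p + 4.43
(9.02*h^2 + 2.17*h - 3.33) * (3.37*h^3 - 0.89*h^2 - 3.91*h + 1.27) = 30.3974*h^5 - 0.714899999999999*h^4 - 48.4216*h^3 + 5.9344*h^2 + 15.7762*h - 4.2291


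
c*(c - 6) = c^2 - 6*c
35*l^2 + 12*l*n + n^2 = (5*l + n)*(7*l + n)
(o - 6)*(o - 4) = o^2 - 10*o + 24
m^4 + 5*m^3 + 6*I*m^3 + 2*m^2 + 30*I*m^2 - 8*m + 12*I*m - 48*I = (m - 1)*(m + 2)*(m + 4)*(m + 6*I)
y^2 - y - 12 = (y - 4)*(y + 3)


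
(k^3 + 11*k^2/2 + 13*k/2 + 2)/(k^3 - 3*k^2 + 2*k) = (2*k^3 + 11*k^2 + 13*k + 4)/(2*k*(k^2 - 3*k + 2))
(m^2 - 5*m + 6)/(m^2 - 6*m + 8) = (m - 3)/(m - 4)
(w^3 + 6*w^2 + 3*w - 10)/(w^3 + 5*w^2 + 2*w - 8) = (w + 5)/(w + 4)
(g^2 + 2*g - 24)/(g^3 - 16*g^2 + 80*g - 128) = (g + 6)/(g^2 - 12*g + 32)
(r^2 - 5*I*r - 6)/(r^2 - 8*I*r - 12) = (r - 3*I)/(r - 6*I)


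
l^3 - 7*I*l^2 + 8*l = l*(l - 8*I)*(l + I)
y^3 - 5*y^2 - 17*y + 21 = (y - 7)*(y - 1)*(y + 3)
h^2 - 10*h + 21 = (h - 7)*(h - 3)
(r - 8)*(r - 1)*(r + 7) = r^3 - 2*r^2 - 55*r + 56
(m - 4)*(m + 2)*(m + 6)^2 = m^4 + 10*m^3 + 4*m^2 - 168*m - 288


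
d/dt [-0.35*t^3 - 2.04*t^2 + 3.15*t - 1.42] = -1.05*t^2 - 4.08*t + 3.15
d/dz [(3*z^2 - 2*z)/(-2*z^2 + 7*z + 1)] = (17*z^2 + 6*z - 2)/(4*z^4 - 28*z^3 + 45*z^2 + 14*z + 1)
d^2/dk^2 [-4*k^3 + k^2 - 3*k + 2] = 2 - 24*k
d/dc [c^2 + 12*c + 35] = 2*c + 12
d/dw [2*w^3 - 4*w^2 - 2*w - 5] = 6*w^2 - 8*w - 2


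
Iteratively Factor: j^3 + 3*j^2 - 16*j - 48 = (j + 3)*(j^2 - 16) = (j - 4)*(j + 3)*(j + 4)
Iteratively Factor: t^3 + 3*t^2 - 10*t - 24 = (t - 3)*(t^2 + 6*t + 8) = (t - 3)*(t + 4)*(t + 2)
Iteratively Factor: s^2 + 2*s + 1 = (s + 1)*(s + 1)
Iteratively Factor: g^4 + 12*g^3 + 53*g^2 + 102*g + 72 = (g + 3)*(g^3 + 9*g^2 + 26*g + 24) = (g + 3)^2*(g^2 + 6*g + 8) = (g + 2)*(g + 3)^2*(g + 4)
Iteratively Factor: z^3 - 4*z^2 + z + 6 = (z - 3)*(z^2 - z - 2) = (z - 3)*(z - 2)*(z + 1)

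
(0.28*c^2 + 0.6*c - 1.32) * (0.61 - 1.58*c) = -0.4424*c^3 - 0.7772*c^2 + 2.4516*c - 0.8052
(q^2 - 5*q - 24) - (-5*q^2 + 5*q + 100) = 6*q^2 - 10*q - 124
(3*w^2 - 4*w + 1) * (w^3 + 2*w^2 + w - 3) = 3*w^5 + 2*w^4 - 4*w^3 - 11*w^2 + 13*w - 3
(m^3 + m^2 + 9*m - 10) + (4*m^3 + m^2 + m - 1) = 5*m^3 + 2*m^2 + 10*m - 11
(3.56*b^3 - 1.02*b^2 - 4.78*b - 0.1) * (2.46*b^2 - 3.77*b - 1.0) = 8.7576*b^5 - 15.9304*b^4 - 11.4734*b^3 + 18.7946*b^2 + 5.157*b + 0.1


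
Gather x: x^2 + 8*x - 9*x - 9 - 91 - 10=x^2 - x - 110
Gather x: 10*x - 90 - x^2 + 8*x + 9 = -x^2 + 18*x - 81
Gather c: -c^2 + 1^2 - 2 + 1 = -c^2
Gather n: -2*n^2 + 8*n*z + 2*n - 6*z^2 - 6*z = -2*n^2 + n*(8*z + 2) - 6*z^2 - 6*z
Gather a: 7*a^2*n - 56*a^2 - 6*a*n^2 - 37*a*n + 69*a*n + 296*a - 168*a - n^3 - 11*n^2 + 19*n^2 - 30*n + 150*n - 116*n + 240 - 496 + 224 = a^2*(7*n - 56) + a*(-6*n^2 + 32*n + 128) - n^3 + 8*n^2 + 4*n - 32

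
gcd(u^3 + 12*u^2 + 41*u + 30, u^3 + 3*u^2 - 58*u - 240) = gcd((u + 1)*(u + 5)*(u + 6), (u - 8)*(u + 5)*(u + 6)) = u^2 + 11*u + 30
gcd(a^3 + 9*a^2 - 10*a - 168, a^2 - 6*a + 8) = a - 4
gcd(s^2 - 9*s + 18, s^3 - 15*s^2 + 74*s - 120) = s - 6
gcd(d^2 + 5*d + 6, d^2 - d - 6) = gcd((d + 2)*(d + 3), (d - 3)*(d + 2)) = d + 2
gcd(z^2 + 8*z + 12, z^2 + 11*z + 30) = z + 6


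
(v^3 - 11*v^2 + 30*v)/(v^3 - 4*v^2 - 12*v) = (v - 5)/(v + 2)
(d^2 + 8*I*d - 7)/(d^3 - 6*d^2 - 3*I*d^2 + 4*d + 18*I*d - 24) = (d + 7*I)/(d^2 + d*(-6 - 4*I) + 24*I)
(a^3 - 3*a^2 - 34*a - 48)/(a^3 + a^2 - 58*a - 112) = (a + 3)/(a + 7)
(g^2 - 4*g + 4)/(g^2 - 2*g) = (g - 2)/g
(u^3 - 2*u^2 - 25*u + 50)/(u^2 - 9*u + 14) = (u^2 - 25)/(u - 7)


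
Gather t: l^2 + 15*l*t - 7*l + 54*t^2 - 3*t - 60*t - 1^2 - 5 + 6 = l^2 - 7*l + 54*t^2 + t*(15*l - 63)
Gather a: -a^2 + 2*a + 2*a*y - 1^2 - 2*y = -a^2 + a*(2*y + 2) - 2*y - 1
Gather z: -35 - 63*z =-63*z - 35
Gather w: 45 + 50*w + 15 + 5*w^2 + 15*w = 5*w^2 + 65*w + 60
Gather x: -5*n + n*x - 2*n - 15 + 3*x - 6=-7*n + x*(n + 3) - 21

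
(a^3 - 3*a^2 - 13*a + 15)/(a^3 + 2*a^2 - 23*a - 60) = (a - 1)/(a + 4)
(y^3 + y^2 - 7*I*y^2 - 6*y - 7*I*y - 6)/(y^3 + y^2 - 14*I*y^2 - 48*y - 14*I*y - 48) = (y - I)/(y - 8*I)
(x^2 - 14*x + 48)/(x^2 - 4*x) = (x^2 - 14*x + 48)/(x*(x - 4))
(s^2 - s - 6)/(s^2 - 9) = (s + 2)/(s + 3)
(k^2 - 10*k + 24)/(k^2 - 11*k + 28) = (k - 6)/(k - 7)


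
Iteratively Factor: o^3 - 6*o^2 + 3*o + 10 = (o - 2)*(o^2 - 4*o - 5) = (o - 5)*(o - 2)*(o + 1)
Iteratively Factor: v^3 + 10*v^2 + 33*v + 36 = (v + 3)*(v^2 + 7*v + 12) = (v + 3)*(v + 4)*(v + 3)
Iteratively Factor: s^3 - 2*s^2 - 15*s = (s + 3)*(s^2 - 5*s) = (s - 5)*(s + 3)*(s)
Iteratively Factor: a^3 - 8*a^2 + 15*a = (a - 3)*(a^2 - 5*a) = a*(a - 3)*(a - 5)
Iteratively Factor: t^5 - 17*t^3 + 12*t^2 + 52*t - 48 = (t + 2)*(t^4 - 2*t^3 - 13*t^2 + 38*t - 24) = (t - 1)*(t + 2)*(t^3 - t^2 - 14*t + 24) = (t - 2)*(t - 1)*(t + 2)*(t^2 + t - 12) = (t - 3)*(t - 2)*(t - 1)*(t + 2)*(t + 4)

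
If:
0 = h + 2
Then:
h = -2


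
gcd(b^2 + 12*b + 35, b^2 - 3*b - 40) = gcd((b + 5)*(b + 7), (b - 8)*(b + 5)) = b + 5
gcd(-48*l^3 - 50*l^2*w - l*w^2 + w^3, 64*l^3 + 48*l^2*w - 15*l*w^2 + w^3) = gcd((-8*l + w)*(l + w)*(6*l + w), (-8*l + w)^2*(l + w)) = -8*l^2 - 7*l*w + w^2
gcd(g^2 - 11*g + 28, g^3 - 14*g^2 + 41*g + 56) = g - 7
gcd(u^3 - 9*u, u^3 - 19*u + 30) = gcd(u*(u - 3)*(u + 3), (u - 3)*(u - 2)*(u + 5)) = u - 3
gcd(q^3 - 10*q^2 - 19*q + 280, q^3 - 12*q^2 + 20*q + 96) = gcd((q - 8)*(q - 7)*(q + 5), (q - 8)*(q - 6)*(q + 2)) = q - 8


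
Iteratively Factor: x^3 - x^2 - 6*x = (x - 3)*(x^2 + 2*x) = (x - 3)*(x + 2)*(x)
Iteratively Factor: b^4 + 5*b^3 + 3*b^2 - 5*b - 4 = (b + 1)*(b^3 + 4*b^2 - b - 4) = (b + 1)^2*(b^2 + 3*b - 4) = (b + 1)^2*(b + 4)*(b - 1)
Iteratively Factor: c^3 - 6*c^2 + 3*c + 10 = (c - 5)*(c^2 - c - 2) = (c - 5)*(c - 2)*(c + 1)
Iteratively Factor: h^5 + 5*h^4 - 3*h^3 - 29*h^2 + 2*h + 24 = (h + 3)*(h^4 + 2*h^3 - 9*h^2 - 2*h + 8) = (h - 1)*(h + 3)*(h^3 + 3*h^2 - 6*h - 8) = (h - 1)*(h + 3)*(h + 4)*(h^2 - h - 2) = (h - 2)*(h - 1)*(h + 3)*(h + 4)*(h + 1)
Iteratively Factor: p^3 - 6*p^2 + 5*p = (p)*(p^2 - 6*p + 5) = p*(p - 1)*(p - 5)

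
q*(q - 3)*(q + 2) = q^3 - q^2 - 6*q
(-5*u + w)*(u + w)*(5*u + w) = -25*u^3 - 25*u^2*w + u*w^2 + w^3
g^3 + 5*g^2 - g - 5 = (g - 1)*(g + 1)*(g + 5)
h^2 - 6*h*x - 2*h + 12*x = (h - 2)*(h - 6*x)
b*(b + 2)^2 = b^3 + 4*b^2 + 4*b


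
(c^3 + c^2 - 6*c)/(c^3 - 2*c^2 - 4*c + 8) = c*(c + 3)/(c^2 - 4)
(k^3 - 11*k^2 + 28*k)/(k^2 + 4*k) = (k^2 - 11*k + 28)/(k + 4)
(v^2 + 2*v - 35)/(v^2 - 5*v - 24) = (-v^2 - 2*v + 35)/(-v^2 + 5*v + 24)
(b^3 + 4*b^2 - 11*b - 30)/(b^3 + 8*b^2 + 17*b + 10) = (b - 3)/(b + 1)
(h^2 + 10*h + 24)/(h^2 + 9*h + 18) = (h + 4)/(h + 3)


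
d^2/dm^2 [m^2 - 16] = 2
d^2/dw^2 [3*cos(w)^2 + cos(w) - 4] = -cos(w) - 6*cos(2*w)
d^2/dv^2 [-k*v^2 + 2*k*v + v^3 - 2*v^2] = -2*k + 6*v - 4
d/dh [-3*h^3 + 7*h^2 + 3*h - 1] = -9*h^2 + 14*h + 3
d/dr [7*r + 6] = 7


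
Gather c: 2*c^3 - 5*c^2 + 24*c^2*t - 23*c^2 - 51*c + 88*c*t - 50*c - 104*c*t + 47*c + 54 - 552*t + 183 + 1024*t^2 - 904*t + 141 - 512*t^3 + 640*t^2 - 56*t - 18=2*c^3 + c^2*(24*t - 28) + c*(-16*t - 54) - 512*t^3 + 1664*t^2 - 1512*t + 360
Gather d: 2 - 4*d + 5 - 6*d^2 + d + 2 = -6*d^2 - 3*d + 9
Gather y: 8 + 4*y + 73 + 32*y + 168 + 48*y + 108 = 84*y + 357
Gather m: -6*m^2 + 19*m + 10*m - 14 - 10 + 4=-6*m^2 + 29*m - 20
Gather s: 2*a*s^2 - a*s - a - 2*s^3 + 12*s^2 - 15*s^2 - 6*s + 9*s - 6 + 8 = -a - 2*s^3 + s^2*(2*a - 3) + s*(3 - a) + 2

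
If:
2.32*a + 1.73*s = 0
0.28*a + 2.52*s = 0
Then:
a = 0.00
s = 0.00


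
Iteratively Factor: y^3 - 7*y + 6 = (y - 1)*(y^2 + y - 6) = (y - 1)*(y + 3)*(y - 2)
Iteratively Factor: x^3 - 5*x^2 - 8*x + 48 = (x - 4)*(x^2 - x - 12) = (x - 4)^2*(x + 3)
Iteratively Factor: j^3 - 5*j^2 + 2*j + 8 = (j - 4)*(j^2 - j - 2) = (j - 4)*(j - 2)*(j + 1)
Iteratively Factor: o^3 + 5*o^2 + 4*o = (o + 1)*(o^2 + 4*o) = o*(o + 1)*(o + 4)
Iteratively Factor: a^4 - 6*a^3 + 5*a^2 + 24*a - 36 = (a - 3)*(a^3 - 3*a^2 - 4*a + 12) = (a - 3)^2*(a^2 - 4) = (a - 3)^2*(a - 2)*(a + 2)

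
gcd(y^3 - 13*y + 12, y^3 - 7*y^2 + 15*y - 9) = y^2 - 4*y + 3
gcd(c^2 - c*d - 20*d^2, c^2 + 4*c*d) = c + 4*d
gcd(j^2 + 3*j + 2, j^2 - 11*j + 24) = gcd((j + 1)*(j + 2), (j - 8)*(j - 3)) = 1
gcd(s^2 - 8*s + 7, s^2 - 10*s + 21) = s - 7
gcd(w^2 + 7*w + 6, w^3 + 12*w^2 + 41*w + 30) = w^2 + 7*w + 6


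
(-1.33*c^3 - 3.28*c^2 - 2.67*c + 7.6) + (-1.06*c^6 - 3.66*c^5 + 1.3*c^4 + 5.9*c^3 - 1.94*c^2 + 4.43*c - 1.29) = -1.06*c^6 - 3.66*c^5 + 1.3*c^4 + 4.57*c^3 - 5.22*c^2 + 1.76*c + 6.31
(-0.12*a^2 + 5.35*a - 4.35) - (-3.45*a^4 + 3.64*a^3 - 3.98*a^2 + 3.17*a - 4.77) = 3.45*a^4 - 3.64*a^3 + 3.86*a^2 + 2.18*a + 0.42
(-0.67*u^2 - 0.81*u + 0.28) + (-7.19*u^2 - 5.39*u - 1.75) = -7.86*u^2 - 6.2*u - 1.47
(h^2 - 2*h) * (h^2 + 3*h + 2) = h^4 + h^3 - 4*h^2 - 4*h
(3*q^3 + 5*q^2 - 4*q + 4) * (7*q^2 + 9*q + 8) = 21*q^5 + 62*q^4 + 41*q^3 + 32*q^2 + 4*q + 32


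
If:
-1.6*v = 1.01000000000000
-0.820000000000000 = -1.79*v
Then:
No Solution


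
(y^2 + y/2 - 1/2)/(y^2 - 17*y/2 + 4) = (y + 1)/(y - 8)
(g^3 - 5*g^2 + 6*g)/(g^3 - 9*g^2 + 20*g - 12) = g*(g - 3)/(g^2 - 7*g + 6)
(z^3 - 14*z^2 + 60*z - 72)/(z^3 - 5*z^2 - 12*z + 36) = (z - 6)/(z + 3)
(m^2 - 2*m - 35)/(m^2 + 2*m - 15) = (m - 7)/(m - 3)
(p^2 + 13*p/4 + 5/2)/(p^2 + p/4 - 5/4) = (p + 2)/(p - 1)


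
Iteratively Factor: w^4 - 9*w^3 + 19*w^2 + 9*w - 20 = (w - 5)*(w^3 - 4*w^2 - w + 4) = (w - 5)*(w + 1)*(w^2 - 5*w + 4) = (w - 5)*(w - 1)*(w + 1)*(w - 4)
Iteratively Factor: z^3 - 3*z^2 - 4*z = (z - 4)*(z^2 + z) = (z - 4)*(z + 1)*(z)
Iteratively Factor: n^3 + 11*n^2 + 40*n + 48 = (n + 4)*(n^2 + 7*n + 12) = (n + 4)^2*(n + 3)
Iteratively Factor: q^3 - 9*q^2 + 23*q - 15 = (q - 5)*(q^2 - 4*q + 3) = (q - 5)*(q - 1)*(q - 3)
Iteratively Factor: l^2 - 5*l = (l - 5)*(l)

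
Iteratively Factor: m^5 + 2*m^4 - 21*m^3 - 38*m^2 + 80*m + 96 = (m + 3)*(m^4 - m^3 - 18*m^2 + 16*m + 32) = (m - 4)*(m + 3)*(m^3 + 3*m^2 - 6*m - 8) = (m - 4)*(m + 1)*(m + 3)*(m^2 + 2*m - 8) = (m - 4)*(m + 1)*(m + 3)*(m + 4)*(m - 2)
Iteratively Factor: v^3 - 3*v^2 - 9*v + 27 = (v - 3)*(v^2 - 9) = (v - 3)*(v + 3)*(v - 3)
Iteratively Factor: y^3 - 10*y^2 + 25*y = (y - 5)*(y^2 - 5*y) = y*(y - 5)*(y - 5)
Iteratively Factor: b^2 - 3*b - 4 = (b + 1)*(b - 4)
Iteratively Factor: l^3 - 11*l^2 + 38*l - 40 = (l - 5)*(l^2 - 6*l + 8) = (l - 5)*(l - 4)*(l - 2)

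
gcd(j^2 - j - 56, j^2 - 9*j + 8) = j - 8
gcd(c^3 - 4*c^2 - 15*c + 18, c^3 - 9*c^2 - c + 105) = c + 3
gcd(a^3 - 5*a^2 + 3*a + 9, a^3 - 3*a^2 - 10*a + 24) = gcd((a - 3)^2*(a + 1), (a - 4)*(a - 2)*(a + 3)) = 1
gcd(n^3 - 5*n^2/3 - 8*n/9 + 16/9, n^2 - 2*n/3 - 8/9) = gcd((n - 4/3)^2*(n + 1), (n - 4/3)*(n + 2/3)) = n - 4/3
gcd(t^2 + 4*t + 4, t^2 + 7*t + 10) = t + 2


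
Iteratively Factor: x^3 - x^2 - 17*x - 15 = (x + 3)*(x^2 - 4*x - 5) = (x - 5)*(x + 3)*(x + 1)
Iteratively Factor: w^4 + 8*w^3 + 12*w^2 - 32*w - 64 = (w - 2)*(w^3 + 10*w^2 + 32*w + 32) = (w - 2)*(w + 4)*(w^2 + 6*w + 8) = (w - 2)*(w + 4)^2*(w + 2)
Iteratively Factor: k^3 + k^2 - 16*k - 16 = (k + 4)*(k^2 - 3*k - 4) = (k - 4)*(k + 4)*(k + 1)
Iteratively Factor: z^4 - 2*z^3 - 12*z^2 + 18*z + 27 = (z + 1)*(z^3 - 3*z^2 - 9*z + 27) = (z - 3)*(z + 1)*(z^2 - 9) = (z - 3)*(z + 1)*(z + 3)*(z - 3)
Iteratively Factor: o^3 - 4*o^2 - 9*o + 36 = (o - 4)*(o^2 - 9) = (o - 4)*(o - 3)*(o + 3)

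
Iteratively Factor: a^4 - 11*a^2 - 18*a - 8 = (a + 1)*(a^3 - a^2 - 10*a - 8) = (a - 4)*(a + 1)*(a^2 + 3*a + 2) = (a - 4)*(a + 1)^2*(a + 2)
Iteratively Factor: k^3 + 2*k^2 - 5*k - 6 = (k + 1)*(k^2 + k - 6) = (k - 2)*(k + 1)*(k + 3)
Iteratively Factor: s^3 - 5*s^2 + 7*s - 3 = (s - 1)*(s^2 - 4*s + 3) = (s - 3)*(s - 1)*(s - 1)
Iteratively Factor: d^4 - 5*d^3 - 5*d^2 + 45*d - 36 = (d - 3)*(d^3 - 2*d^2 - 11*d + 12) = (d - 3)*(d - 1)*(d^2 - d - 12) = (d - 3)*(d - 1)*(d + 3)*(d - 4)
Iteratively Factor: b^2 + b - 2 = (b - 1)*(b + 2)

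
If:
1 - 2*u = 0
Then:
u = 1/2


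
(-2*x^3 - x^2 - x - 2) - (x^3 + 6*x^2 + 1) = -3*x^3 - 7*x^2 - x - 3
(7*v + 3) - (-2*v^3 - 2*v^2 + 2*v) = 2*v^3 + 2*v^2 + 5*v + 3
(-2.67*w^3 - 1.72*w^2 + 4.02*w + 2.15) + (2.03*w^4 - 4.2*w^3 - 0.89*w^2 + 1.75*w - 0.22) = 2.03*w^4 - 6.87*w^3 - 2.61*w^2 + 5.77*w + 1.93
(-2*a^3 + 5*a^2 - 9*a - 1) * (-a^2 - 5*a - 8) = 2*a^5 + 5*a^4 + 6*a^2 + 77*a + 8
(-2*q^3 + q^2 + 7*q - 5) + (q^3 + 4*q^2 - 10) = -q^3 + 5*q^2 + 7*q - 15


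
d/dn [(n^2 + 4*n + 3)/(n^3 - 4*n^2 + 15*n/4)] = 4*(-4*n^4 - 32*n^3 + 43*n^2 + 96*n - 45)/(n^2*(16*n^4 - 128*n^3 + 376*n^2 - 480*n + 225))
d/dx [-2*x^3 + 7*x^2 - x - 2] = -6*x^2 + 14*x - 1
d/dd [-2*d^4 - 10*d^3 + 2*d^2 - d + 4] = -8*d^3 - 30*d^2 + 4*d - 1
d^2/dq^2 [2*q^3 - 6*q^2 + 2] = 12*q - 12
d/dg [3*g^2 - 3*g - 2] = 6*g - 3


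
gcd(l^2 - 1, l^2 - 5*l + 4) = l - 1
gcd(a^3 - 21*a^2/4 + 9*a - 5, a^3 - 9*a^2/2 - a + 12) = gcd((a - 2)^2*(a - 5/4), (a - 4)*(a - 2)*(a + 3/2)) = a - 2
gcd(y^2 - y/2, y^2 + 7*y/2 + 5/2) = 1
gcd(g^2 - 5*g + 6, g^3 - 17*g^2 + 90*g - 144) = g - 3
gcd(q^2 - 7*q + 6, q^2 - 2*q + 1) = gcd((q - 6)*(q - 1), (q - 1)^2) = q - 1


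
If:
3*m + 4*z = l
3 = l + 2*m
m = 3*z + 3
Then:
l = 15/19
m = 21/19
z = -12/19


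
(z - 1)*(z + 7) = z^2 + 6*z - 7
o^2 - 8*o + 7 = (o - 7)*(o - 1)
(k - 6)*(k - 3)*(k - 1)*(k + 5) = k^4 - 5*k^3 - 23*k^2 + 117*k - 90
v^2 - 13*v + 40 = (v - 8)*(v - 5)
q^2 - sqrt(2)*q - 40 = (q - 5*sqrt(2))*(q + 4*sqrt(2))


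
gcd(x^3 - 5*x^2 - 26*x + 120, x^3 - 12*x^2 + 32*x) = x - 4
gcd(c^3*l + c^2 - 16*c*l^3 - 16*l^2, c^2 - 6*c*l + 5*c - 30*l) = 1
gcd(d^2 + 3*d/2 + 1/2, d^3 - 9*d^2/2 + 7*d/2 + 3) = d + 1/2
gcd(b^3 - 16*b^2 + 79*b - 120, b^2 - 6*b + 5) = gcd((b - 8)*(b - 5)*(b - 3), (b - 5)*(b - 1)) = b - 5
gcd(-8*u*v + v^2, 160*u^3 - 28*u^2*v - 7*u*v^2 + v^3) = 8*u - v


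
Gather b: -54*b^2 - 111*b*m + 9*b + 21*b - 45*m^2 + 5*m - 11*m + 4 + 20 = -54*b^2 + b*(30 - 111*m) - 45*m^2 - 6*m + 24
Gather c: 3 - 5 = -2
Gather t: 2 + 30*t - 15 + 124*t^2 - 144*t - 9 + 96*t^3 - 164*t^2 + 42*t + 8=96*t^3 - 40*t^2 - 72*t - 14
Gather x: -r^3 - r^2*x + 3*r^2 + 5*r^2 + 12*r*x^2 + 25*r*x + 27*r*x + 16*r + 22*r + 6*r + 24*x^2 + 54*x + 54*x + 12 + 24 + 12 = -r^3 + 8*r^2 + 44*r + x^2*(12*r + 24) + x*(-r^2 + 52*r + 108) + 48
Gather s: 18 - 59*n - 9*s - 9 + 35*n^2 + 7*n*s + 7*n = 35*n^2 - 52*n + s*(7*n - 9) + 9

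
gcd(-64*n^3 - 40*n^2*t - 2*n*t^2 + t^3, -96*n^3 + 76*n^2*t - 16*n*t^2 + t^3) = -8*n + t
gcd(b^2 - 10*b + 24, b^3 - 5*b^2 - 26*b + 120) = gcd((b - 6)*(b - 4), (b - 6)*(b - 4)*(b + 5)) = b^2 - 10*b + 24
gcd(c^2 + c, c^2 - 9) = 1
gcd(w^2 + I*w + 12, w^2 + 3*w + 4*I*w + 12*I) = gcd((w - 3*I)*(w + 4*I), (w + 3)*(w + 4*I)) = w + 4*I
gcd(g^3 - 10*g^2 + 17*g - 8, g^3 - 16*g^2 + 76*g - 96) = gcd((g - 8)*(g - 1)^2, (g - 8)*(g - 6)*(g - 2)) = g - 8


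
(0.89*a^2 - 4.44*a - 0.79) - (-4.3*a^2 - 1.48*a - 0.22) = 5.19*a^2 - 2.96*a - 0.57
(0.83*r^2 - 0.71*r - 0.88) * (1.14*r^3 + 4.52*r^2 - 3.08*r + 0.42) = 0.9462*r^5 + 2.9422*r^4 - 6.7688*r^3 - 1.4422*r^2 + 2.4122*r - 0.3696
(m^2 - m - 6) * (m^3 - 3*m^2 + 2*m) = m^5 - 4*m^4 - m^3 + 16*m^2 - 12*m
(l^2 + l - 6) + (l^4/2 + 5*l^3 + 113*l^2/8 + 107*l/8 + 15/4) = l^4/2 + 5*l^3 + 121*l^2/8 + 115*l/8 - 9/4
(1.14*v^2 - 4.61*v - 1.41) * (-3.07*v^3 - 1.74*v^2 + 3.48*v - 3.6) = -3.4998*v^5 + 12.1691*v^4 + 16.3173*v^3 - 17.6934*v^2 + 11.6892*v + 5.076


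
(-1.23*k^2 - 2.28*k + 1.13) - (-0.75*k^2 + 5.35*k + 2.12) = -0.48*k^2 - 7.63*k - 0.99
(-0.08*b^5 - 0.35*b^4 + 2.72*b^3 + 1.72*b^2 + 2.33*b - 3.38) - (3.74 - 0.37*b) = -0.08*b^5 - 0.35*b^4 + 2.72*b^3 + 1.72*b^2 + 2.7*b - 7.12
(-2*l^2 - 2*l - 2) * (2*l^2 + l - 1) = -4*l^4 - 6*l^3 - 4*l^2 + 2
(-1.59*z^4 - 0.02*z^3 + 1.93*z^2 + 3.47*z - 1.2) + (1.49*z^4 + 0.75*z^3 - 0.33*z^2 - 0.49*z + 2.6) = -0.1*z^4 + 0.73*z^3 + 1.6*z^2 + 2.98*z + 1.4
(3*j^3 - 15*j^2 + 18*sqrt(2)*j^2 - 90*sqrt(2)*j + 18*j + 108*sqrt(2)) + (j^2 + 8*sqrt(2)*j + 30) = 3*j^3 - 14*j^2 + 18*sqrt(2)*j^2 - 82*sqrt(2)*j + 18*j + 30 + 108*sqrt(2)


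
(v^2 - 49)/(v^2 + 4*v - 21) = (v - 7)/(v - 3)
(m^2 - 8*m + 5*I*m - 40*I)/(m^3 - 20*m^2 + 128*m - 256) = (m + 5*I)/(m^2 - 12*m + 32)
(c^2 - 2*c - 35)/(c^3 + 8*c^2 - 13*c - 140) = (c - 7)/(c^2 + 3*c - 28)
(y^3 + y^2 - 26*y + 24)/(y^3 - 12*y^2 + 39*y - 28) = (y + 6)/(y - 7)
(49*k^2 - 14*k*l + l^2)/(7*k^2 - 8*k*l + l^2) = (7*k - l)/(k - l)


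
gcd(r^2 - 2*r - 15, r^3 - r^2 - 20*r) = r - 5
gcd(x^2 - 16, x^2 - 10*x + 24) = x - 4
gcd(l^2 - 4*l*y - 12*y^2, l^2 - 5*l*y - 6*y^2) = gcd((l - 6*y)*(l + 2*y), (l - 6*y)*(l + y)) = -l + 6*y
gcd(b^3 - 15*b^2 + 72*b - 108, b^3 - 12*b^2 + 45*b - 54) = b^2 - 9*b + 18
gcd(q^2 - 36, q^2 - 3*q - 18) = q - 6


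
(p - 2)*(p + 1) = p^2 - p - 2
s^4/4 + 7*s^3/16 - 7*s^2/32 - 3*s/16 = s*(s/4 + 1/2)*(s - 3/4)*(s + 1/2)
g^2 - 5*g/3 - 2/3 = (g - 2)*(g + 1/3)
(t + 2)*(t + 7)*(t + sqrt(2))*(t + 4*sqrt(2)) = t^4 + 5*sqrt(2)*t^3 + 9*t^3 + 22*t^2 + 45*sqrt(2)*t^2 + 72*t + 70*sqrt(2)*t + 112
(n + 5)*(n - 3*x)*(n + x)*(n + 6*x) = n^4 + 4*n^3*x + 5*n^3 - 15*n^2*x^2 + 20*n^2*x - 18*n*x^3 - 75*n*x^2 - 90*x^3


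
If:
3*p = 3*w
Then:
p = w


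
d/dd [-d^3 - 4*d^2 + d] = -3*d^2 - 8*d + 1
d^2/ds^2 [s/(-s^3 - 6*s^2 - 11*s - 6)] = 2*(-s*(3*s^2 + 12*s + 11)^2 + (3*s^2 + 3*s*(s + 2) + 12*s + 11)*(s^3 + 6*s^2 + 11*s + 6))/(s^3 + 6*s^2 + 11*s + 6)^3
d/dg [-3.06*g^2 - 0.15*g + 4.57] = -6.12*g - 0.15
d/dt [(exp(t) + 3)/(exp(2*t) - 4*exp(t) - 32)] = (-2*(exp(t) - 2)*(exp(t) + 3) + exp(2*t) - 4*exp(t) - 32)*exp(t)/(-exp(2*t) + 4*exp(t) + 32)^2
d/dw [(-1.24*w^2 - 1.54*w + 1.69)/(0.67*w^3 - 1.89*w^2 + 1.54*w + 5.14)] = (0.8308*w^4 + 2.0636*w^3 - 8.2171*w^2 - 6.359*w - 10.5182)/(0.4489*w^6 - 2.5326*w^5 + 5.6357*w^4 + 1.0664*w^3 - 17.0576*w^2 + 15.8312*w + 26.4196)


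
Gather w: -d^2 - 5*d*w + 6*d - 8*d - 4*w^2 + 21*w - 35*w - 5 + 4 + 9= -d^2 - 2*d - 4*w^2 + w*(-5*d - 14) + 8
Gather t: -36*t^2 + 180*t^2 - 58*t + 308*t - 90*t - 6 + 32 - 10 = 144*t^2 + 160*t + 16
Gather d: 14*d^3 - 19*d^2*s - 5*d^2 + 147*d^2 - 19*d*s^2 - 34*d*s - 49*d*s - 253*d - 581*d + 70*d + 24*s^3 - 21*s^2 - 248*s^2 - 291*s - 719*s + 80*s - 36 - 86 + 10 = 14*d^3 + d^2*(142 - 19*s) + d*(-19*s^2 - 83*s - 764) + 24*s^3 - 269*s^2 - 930*s - 112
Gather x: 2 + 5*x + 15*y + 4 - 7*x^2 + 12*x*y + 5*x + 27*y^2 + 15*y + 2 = -7*x^2 + x*(12*y + 10) + 27*y^2 + 30*y + 8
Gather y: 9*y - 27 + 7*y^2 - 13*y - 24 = 7*y^2 - 4*y - 51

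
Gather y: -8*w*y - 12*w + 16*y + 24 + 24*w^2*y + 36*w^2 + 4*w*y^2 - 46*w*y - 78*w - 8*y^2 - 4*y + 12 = 36*w^2 - 90*w + y^2*(4*w - 8) + y*(24*w^2 - 54*w + 12) + 36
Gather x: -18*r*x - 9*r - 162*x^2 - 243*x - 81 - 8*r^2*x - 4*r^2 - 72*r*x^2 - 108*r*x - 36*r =-4*r^2 - 45*r + x^2*(-72*r - 162) + x*(-8*r^2 - 126*r - 243) - 81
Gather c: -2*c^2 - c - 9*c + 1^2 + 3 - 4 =-2*c^2 - 10*c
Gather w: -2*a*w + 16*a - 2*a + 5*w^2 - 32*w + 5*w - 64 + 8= 14*a + 5*w^2 + w*(-2*a - 27) - 56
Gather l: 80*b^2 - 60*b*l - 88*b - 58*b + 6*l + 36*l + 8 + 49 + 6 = 80*b^2 - 146*b + l*(42 - 60*b) + 63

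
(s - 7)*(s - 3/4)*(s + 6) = s^3 - 7*s^2/4 - 165*s/4 + 63/2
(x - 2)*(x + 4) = x^2 + 2*x - 8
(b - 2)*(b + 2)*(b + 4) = b^3 + 4*b^2 - 4*b - 16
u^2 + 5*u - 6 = (u - 1)*(u + 6)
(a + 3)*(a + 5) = a^2 + 8*a + 15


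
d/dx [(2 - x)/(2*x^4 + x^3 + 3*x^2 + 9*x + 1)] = (-2*x^4 - x^3 - 3*x^2 - 9*x + (x - 2)*(8*x^3 + 3*x^2 + 6*x + 9) - 1)/(2*x^4 + x^3 + 3*x^2 + 9*x + 1)^2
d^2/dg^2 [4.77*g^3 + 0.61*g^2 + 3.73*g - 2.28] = 28.62*g + 1.22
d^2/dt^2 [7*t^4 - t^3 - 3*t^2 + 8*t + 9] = 84*t^2 - 6*t - 6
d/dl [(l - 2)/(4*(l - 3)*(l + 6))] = (-l^2/4 + l - 3)/(l^4 + 6*l^3 - 27*l^2 - 108*l + 324)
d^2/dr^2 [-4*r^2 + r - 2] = -8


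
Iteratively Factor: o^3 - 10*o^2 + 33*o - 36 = (o - 4)*(o^2 - 6*o + 9) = (o - 4)*(o - 3)*(o - 3)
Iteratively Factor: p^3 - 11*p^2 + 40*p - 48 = (p - 4)*(p^2 - 7*p + 12) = (p - 4)*(p - 3)*(p - 4)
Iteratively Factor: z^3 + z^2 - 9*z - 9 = (z + 3)*(z^2 - 2*z - 3) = (z - 3)*(z + 3)*(z + 1)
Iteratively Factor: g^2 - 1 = (g + 1)*(g - 1)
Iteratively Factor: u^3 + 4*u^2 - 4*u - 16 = (u + 2)*(u^2 + 2*u - 8) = (u - 2)*(u + 2)*(u + 4)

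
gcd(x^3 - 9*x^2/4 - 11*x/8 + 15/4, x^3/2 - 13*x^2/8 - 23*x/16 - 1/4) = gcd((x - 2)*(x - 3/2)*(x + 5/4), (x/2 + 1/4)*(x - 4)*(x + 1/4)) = 1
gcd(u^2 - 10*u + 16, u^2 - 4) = u - 2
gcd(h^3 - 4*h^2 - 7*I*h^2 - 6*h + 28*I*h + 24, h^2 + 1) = h - I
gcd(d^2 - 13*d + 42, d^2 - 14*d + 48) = d - 6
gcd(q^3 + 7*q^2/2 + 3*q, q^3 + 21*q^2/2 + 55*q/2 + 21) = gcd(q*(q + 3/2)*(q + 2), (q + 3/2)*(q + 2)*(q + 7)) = q^2 + 7*q/2 + 3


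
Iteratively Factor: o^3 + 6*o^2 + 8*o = (o + 2)*(o^2 + 4*o) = (o + 2)*(o + 4)*(o)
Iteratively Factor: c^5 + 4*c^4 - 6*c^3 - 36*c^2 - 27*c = (c + 3)*(c^4 + c^3 - 9*c^2 - 9*c) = (c + 3)^2*(c^3 - 2*c^2 - 3*c) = (c - 3)*(c + 3)^2*(c^2 + c) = (c - 3)*(c + 1)*(c + 3)^2*(c)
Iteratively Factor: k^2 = (k)*(k)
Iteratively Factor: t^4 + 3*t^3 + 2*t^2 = (t)*(t^3 + 3*t^2 + 2*t) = t*(t + 2)*(t^2 + t) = t*(t + 1)*(t + 2)*(t)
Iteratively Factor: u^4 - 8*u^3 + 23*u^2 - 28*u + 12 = (u - 1)*(u^3 - 7*u^2 + 16*u - 12) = (u - 2)*(u - 1)*(u^2 - 5*u + 6) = (u - 2)^2*(u - 1)*(u - 3)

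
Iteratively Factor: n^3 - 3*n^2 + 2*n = (n)*(n^2 - 3*n + 2) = n*(n - 1)*(n - 2)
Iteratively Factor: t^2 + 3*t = (t + 3)*(t)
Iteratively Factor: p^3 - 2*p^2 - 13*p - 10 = (p - 5)*(p^2 + 3*p + 2) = (p - 5)*(p + 2)*(p + 1)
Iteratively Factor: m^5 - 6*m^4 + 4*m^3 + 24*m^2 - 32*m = (m - 2)*(m^4 - 4*m^3 - 4*m^2 + 16*m) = m*(m - 2)*(m^3 - 4*m^2 - 4*m + 16) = m*(m - 2)*(m + 2)*(m^2 - 6*m + 8) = m*(m - 4)*(m - 2)*(m + 2)*(m - 2)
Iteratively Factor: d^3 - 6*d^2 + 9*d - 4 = (d - 4)*(d^2 - 2*d + 1) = (d - 4)*(d - 1)*(d - 1)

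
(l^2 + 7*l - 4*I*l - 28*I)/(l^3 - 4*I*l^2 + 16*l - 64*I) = (l + 7)/(l^2 + 16)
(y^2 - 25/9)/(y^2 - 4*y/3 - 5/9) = (3*y + 5)/(3*y + 1)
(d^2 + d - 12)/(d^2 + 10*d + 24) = (d - 3)/(d + 6)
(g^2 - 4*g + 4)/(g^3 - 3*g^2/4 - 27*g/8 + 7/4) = 8*(g - 2)/(8*g^2 + 10*g - 7)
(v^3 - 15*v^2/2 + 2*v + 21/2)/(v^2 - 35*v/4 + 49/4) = 2*(2*v^2 - v - 3)/(4*v - 7)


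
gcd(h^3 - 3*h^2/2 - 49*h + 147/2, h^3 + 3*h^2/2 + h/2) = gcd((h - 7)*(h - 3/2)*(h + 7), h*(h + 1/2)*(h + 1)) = 1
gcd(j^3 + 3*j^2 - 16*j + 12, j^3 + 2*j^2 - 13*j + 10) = j^2 - 3*j + 2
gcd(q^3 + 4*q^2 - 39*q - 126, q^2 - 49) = q + 7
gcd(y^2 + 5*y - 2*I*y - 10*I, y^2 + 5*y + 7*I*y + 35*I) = y + 5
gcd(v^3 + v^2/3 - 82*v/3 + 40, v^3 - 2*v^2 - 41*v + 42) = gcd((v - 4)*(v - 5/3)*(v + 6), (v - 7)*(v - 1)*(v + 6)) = v + 6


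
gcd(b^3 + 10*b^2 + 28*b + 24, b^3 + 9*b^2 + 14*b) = b + 2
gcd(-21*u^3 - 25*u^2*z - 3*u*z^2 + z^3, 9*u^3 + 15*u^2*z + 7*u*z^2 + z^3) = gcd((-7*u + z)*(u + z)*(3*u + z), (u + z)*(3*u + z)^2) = 3*u^2 + 4*u*z + z^2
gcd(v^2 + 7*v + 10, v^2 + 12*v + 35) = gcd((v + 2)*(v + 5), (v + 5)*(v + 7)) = v + 5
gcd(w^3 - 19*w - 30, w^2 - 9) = w + 3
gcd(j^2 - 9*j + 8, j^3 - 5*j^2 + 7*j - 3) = j - 1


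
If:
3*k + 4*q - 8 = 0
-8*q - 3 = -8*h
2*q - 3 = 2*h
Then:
No Solution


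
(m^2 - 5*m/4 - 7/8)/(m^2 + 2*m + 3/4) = (4*m - 7)/(2*(2*m + 3))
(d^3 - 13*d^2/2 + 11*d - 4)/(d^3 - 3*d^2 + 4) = (d^2 - 9*d/2 + 2)/(d^2 - d - 2)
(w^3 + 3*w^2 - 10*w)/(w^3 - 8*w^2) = (w^2 + 3*w - 10)/(w*(w - 8))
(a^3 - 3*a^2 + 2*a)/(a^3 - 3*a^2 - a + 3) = a*(a - 2)/(a^2 - 2*a - 3)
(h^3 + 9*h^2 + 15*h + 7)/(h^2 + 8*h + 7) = h + 1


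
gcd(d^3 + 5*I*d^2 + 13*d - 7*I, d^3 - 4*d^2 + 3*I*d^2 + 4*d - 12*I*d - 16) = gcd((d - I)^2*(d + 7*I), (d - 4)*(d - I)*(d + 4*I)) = d - I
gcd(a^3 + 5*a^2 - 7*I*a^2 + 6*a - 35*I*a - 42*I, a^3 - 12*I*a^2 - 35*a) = a - 7*I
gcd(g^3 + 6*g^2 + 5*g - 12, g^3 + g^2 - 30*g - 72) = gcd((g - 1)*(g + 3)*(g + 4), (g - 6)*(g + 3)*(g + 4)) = g^2 + 7*g + 12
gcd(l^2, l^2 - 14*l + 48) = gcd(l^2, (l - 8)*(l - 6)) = 1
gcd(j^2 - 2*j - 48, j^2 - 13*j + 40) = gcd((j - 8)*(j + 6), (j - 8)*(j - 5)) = j - 8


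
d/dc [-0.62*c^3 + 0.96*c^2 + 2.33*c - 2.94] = -1.86*c^2 + 1.92*c + 2.33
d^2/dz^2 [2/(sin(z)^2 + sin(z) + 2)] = 2*(-4*sin(z)^4 - 3*sin(z)^3 + 13*sin(z)^2 + 8*sin(z) - 2)/(sin(z)^2 + sin(z) + 2)^3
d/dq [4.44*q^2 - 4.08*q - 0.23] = 8.88*q - 4.08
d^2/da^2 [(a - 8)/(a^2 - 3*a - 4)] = 2*((11 - 3*a)*(-a^2 + 3*a + 4) - (a - 8)*(2*a - 3)^2)/(-a^2 + 3*a + 4)^3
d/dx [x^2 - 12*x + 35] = 2*x - 12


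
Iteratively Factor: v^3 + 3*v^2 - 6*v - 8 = (v - 2)*(v^2 + 5*v + 4) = (v - 2)*(v + 1)*(v + 4)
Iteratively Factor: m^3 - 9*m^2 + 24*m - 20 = (m - 2)*(m^2 - 7*m + 10) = (m - 5)*(m - 2)*(m - 2)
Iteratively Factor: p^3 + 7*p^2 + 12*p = (p + 4)*(p^2 + 3*p) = (p + 3)*(p + 4)*(p)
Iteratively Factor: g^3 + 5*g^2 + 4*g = (g)*(g^2 + 5*g + 4) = g*(g + 1)*(g + 4)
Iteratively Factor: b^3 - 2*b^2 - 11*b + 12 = (b - 1)*(b^2 - b - 12) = (b - 1)*(b + 3)*(b - 4)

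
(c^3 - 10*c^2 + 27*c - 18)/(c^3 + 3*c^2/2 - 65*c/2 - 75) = 2*(c^2 - 4*c + 3)/(2*c^2 + 15*c + 25)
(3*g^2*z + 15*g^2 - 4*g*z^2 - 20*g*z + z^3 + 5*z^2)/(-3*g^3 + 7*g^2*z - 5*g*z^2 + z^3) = (z + 5)/(-g + z)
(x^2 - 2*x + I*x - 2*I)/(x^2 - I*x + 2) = (x - 2)/(x - 2*I)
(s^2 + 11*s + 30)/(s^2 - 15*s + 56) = (s^2 + 11*s + 30)/(s^2 - 15*s + 56)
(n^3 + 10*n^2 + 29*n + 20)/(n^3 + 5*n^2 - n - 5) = (n + 4)/(n - 1)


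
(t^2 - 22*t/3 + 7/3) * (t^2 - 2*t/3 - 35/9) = t^4 - 8*t^3 + 10*t^2/3 + 728*t/27 - 245/27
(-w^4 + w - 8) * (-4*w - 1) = 4*w^5 + w^4 - 4*w^2 + 31*w + 8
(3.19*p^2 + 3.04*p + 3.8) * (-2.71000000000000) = -8.6449*p^2 - 8.2384*p - 10.298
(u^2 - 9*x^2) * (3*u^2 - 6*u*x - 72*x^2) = 3*u^4 - 6*u^3*x - 99*u^2*x^2 + 54*u*x^3 + 648*x^4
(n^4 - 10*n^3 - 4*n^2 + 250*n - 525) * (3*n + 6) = 3*n^5 - 24*n^4 - 72*n^3 + 726*n^2 - 75*n - 3150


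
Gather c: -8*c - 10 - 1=-8*c - 11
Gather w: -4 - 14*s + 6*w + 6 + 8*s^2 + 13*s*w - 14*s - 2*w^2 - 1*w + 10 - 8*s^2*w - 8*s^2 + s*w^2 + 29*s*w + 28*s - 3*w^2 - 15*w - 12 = w^2*(s - 5) + w*(-8*s^2 + 42*s - 10)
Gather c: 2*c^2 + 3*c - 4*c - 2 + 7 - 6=2*c^2 - c - 1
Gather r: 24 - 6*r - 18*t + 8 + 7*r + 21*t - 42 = r + 3*t - 10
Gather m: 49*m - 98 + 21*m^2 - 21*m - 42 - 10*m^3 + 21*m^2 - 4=-10*m^3 + 42*m^2 + 28*m - 144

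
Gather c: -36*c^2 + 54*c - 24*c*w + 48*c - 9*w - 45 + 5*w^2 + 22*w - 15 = -36*c^2 + c*(102 - 24*w) + 5*w^2 + 13*w - 60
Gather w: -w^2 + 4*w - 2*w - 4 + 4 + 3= -w^2 + 2*w + 3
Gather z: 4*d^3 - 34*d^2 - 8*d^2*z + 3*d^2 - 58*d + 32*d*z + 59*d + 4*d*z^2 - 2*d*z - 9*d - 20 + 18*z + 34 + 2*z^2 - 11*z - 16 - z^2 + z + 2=4*d^3 - 31*d^2 - 8*d + z^2*(4*d + 1) + z*(-8*d^2 + 30*d + 8)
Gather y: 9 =9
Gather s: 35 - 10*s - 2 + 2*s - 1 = 32 - 8*s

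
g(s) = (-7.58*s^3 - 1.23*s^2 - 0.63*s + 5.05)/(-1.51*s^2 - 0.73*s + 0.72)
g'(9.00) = 4.99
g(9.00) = 43.90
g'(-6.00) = 4.85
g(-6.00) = -32.52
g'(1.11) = 8.01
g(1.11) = 3.86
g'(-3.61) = 4.37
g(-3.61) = -21.31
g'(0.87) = 14.63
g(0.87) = 1.34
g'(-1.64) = -6.32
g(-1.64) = -16.89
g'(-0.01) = 5.86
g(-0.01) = 6.95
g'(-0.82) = -215.19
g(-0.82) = 29.41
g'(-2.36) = 2.51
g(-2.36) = -16.64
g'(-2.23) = 1.95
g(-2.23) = -16.35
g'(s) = (3.02*s + 0.73)*(-7.58*s^3 - 1.23*s^2 - 0.63*s + 5.05)/(-1.51*s^2 - 0.73*s + 0.72)^2 + (-22.74*s^2 - 2.46*s - 0.63)/(-1.51*s^2 - 0.73*s + 0.72) = (11.4458*s^4 + 11.0668*s^3 - 16.4262*s^2 + 13.4798*s + 3.2329)/(2.2801*s^4 + 2.2046*s^3 - 1.6415*s^2 - 1.0512*s + 0.5184)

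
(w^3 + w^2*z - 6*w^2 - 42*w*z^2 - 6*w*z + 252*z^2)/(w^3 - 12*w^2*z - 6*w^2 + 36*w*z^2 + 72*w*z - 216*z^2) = (-w - 7*z)/(-w + 6*z)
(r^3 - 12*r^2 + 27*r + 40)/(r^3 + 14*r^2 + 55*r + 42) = (r^2 - 13*r + 40)/(r^2 + 13*r + 42)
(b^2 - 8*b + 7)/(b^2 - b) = (b - 7)/b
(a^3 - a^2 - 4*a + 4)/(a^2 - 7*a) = (a^3 - a^2 - 4*a + 4)/(a*(a - 7))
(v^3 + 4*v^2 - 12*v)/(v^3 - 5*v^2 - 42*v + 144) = v*(v - 2)/(v^2 - 11*v + 24)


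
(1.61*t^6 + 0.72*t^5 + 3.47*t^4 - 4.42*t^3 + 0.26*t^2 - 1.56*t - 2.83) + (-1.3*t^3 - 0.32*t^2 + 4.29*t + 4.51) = 1.61*t^6 + 0.72*t^5 + 3.47*t^4 - 5.72*t^3 - 0.06*t^2 + 2.73*t + 1.68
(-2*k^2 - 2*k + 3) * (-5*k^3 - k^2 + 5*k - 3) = 10*k^5 + 12*k^4 - 23*k^3 - 7*k^2 + 21*k - 9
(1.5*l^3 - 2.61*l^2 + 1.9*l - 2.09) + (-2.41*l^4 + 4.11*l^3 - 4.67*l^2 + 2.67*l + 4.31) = -2.41*l^4 + 5.61*l^3 - 7.28*l^2 + 4.57*l + 2.22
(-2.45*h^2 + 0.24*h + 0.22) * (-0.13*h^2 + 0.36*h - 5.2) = 0.3185*h^4 - 0.9132*h^3 + 12.7978*h^2 - 1.1688*h - 1.144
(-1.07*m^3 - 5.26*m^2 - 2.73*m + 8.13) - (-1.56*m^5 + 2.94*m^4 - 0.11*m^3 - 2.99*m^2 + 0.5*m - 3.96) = 1.56*m^5 - 2.94*m^4 - 0.96*m^3 - 2.27*m^2 - 3.23*m + 12.09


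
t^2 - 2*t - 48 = (t - 8)*(t + 6)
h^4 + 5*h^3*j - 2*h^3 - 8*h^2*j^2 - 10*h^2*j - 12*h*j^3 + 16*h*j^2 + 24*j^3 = (h - 2)*(h - 2*j)*(h + j)*(h + 6*j)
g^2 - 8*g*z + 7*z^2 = (g - 7*z)*(g - z)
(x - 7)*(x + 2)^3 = x^4 - x^3 - 30*x^2 - 76*x - 56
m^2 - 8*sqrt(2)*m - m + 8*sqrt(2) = (m - 1)*(m - 8*sqrt(2))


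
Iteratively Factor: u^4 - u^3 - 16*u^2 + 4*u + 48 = (u - 2)*(u^3 + u^2 - 14*u - 24) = (u - 2)*(u + 2)*(u^2 - u - 12) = (u - 4)*(u - 2)*(u + 2)*(u + 3)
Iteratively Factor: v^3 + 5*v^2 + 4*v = (v + 4)*(v^2 + v) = (v + 1)*(v + 4)*(v)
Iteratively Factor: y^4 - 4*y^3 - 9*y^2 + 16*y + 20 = (y - 2)*(y^3 - 2*y^2 - 13*y - 10) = (y - 2)*(y + 2)*(y^2 - 4*y - 5) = (y - 2)*(y + 1)*(y + 2)*(y - 5)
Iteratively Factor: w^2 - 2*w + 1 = (w - 1)*(w - 1)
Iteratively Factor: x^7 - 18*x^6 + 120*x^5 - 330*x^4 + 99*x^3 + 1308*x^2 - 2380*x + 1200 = (x - 3)*(x^6 - 15*x^5 + 75*x^4 - 105*x^3 - 216*x^2 + 660*x - 400) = (x - 3)*(x + 2)*(x^5 - 17*x^4 + 109*x^3 - 323*x^2 + 430*x - 200) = (x - 3)*(x - 2)*(x + 2)*(x^4 - 15*x^3 + 79*x^2 - 165*x + 100) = (x - 5)*(x - 3)*(x - 2)*(x + 2)*(x^3 - 10*x^2 + 29*x - 20) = (x - 5)^2*(x - 3)*(x - 2)*(x + 2)*(x^2 - 5*x + 4) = (x - 5)^2*(x - 3)*(x - 2)*(x - 1)*(x + 2)*(x - 4)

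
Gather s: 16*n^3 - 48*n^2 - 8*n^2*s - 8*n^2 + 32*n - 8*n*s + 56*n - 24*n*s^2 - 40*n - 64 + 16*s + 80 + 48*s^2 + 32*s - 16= 16*n^3 - 56*n^2 + 48*n + s^2*(48 - 24*n) + s*(-8*n^2 - 8*n + 48)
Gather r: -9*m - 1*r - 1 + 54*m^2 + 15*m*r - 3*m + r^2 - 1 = 54*m^2 - 12*m + r^2 + r*(15*m - 1) - 2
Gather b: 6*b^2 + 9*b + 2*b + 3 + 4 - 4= 6*b^2 + 11*b + 3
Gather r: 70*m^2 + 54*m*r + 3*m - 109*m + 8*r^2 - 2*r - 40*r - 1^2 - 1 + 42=70*m^2 - 106*m + 8*r^2 + r*(54*m - 42) + 40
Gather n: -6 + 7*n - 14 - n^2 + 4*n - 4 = -n^2 + 11*n - 24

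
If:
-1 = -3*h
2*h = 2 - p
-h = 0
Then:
No Solution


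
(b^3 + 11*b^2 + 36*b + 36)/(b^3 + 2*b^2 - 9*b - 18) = (b + 6)/(b - 3)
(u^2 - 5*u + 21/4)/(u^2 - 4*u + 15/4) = (2*u - 7)/(2*u - 5)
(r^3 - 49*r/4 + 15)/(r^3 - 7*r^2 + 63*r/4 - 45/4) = (r + 4)/(r - 3)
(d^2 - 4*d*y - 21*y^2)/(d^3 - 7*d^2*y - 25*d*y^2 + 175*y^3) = (-d - 3*y)/(-d^2 + 25*y^2)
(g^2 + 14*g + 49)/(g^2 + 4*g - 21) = (g + 7)/(g - 3)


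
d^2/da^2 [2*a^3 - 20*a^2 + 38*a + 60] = 12*a - 40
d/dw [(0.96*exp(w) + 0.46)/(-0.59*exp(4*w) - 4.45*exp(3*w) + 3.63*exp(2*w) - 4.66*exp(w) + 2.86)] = (1.6992*exp(4*w) + 9.6296*exp(3*w) + 2.6562*exp(2*w) - 3.3396*exp(w) + 4.8892)*exp(w)/(0.3481*exp(8*w) + 5.251*exp(7*w) + 15.5191*exp(6*w) - 26.8082*exp(5*w) + 51.2761*exp(4*w) - 59.2856*exp(3*w) + 42.4792*exp(2*w) - 26.6552*exp(w) + 8.1796)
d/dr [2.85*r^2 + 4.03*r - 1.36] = 5.7*r + 4.03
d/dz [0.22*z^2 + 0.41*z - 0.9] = 0.44*z + 0.41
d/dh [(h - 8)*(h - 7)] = 2*h - 15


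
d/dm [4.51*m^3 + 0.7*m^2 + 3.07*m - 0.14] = 13.53*m^2 + 1.4*m + 3.07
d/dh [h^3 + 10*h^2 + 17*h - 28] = 3*h^2 + 20*h + 17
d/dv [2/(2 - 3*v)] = 6/(3*v - 2)^2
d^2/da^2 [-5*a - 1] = 0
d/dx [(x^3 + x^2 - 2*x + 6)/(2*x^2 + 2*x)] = (x^4 + 2*x^3 + 3*x^2 - 12*x - 6)/(2*x^2*(x^2 + 2*x + 1))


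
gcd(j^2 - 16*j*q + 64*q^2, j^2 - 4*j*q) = 1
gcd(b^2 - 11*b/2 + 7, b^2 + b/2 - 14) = b - 7/2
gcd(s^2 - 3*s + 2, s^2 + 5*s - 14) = s - 2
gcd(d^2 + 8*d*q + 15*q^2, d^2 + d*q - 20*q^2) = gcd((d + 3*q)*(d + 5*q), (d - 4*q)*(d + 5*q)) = d + 5*q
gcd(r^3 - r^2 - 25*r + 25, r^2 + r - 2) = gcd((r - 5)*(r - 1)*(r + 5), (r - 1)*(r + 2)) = r - 1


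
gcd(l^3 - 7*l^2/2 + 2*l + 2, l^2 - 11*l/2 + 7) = l - 2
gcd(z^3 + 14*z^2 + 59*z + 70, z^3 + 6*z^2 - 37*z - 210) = z^2 + 12*z + 35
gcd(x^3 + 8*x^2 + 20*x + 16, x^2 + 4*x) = x + 4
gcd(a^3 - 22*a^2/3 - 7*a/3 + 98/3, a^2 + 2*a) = a + 2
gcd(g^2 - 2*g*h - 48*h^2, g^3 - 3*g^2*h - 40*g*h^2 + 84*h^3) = g + 6*h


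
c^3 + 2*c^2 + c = c*(c + 1)^2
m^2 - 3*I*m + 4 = (m - 4*I)*(m + I)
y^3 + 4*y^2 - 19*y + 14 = (y - 2)*(y - 1)*(y + 7)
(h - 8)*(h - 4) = h^2 - 12*h + 32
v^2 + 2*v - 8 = (v - 2)*(v + 4)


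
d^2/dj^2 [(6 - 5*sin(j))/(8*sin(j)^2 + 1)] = (2880*sin(j)^5 - 1536*sin(j)^4 + 2496*sin(j)^2 - 2015*sin(j) + 1020*sin(3*j) - 160*sin(5*j) - 96)/(8*sin(j)^2 + 1)^3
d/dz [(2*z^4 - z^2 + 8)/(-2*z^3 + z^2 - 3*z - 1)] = (2*z*(1 - 4*z^2)*(2*z^3 - z^2 + 3*z + 1) + (6*z^2 - 2*z + 3)*(2*z^4 - z^2 + 8))/(2*z^3 - z^2 + 3*z + 1)^2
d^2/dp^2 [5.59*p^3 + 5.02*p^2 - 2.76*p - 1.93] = 33.54*p + 10.04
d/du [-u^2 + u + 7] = 1 - 2*u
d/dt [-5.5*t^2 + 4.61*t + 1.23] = 4.61 - 11.0*t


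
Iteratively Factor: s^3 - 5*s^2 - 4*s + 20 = (s - 5)*(s^2 - 4) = (s - 5)*(s + 2)*(s - 2)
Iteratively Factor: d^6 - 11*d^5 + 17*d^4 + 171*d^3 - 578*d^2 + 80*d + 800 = (d - 2)*(d^5 - 9*d^4 - d^3 + 169*d^2 - 240*d - 400) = (d - 5)*(d - 2)*(d^4 - 4*d^3 - 21*d^2 + 64*d + 80) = (d - 5)*(d - 2)*(d + 1)*(d^3 - 5*d^2 - 16*d + 80) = (d - 5)*(d - 4)*(d - 2)*(d + 1)*(d^2 - d - 20) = (d - 5)^2*(d - 4)*(d - 2)*(d + 1)*(d + 4)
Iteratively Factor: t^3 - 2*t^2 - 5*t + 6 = (t + 2)*(t^2 - 4*t + 3) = (t - 1)*(t + 2)*(t - 3)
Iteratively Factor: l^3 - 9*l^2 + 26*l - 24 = (l - 2)*(l^2 - 7*l + 12) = (l - 4)*(l - 2)*(l - 3)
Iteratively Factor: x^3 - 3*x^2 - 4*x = (x)*(x^2 - 3*x - 4) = x*(x - 4)*(x + 1)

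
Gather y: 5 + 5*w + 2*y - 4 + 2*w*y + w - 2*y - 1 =2*w*y + 6*w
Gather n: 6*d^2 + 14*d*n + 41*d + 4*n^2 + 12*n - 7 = 6*d^2 + 41*d + 4*n^2 + n*(14*d + 12) - 7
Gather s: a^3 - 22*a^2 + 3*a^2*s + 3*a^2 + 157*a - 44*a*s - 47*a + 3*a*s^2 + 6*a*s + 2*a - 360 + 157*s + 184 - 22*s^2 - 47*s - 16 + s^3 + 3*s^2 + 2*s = a^3 - 19*a^2 + 112*a + s^3 + s^2*(3*a - 19) + s*(3*a^2 - 38*a + 112) - 192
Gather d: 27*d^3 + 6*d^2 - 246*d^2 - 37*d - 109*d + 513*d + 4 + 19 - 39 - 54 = 27*d^3 - 240*d^2 + 367*d - 70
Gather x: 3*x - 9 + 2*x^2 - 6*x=2*x^2 - 3*x - 9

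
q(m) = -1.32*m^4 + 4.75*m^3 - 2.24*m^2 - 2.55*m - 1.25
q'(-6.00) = 1677.81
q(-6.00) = -2803.31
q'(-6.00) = 1677.81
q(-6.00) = -2803.31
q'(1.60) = 5.14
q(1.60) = -0.26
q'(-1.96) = 100.73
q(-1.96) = -60.10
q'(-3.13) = 312.99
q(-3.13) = -287.56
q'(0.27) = -2.82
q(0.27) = -2.02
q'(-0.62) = 6.96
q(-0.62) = -1.86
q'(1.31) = 4.17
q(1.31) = -1.64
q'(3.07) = -34.77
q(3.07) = -10.01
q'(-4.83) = 946.47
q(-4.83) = -1294.81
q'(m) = -5.28*m^3 + 14.25*m^2 - 4.48*m - 2.55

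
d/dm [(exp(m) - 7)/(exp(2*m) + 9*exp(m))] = (-exp(2*m) + 14*exp(m) + 63)*exp(-m)/(exp(2*m) + 18*exp(m) + 81)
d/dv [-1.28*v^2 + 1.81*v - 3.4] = 1.81 - 2.56*v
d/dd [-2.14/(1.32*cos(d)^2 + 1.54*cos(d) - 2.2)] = -(5.6496*cos(d) + 3.2956)*sin(d)/(1.32*cos(d)^2 + 1.54*cos(d) - 2.2)^2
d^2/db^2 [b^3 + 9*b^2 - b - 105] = 6*b + 18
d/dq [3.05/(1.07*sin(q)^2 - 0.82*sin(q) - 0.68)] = (2.501 - 6.527*sin(q))*cos(q)/(-1.07*sin(q)^2 + 0.82*sin(q) + 0.68)^2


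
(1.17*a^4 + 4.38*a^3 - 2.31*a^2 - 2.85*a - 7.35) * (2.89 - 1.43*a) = -1.6731*a^5 - 2.8821*a^4 + 15.9615*a^3 - 2.6004*a^2 + 2.274*a - 21.2415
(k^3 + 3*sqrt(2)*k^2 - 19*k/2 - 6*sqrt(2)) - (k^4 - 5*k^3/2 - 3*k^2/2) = -k^4 + 7*k^3/2 + 3*k^2/2 + 3*sqrt(2)*k^2 - 19*k/2 - 6*sqrt(2)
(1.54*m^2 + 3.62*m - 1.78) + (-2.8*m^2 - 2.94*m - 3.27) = -1.26*m^2 + 0.68*m - 5.05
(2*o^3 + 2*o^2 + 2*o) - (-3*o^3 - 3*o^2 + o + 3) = 5*o^3 + 5*o^2 + o - 3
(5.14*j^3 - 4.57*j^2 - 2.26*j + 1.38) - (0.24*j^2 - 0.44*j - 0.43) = 5.14*j^3 - 4.81*j^2 - 1.82*j + 1.81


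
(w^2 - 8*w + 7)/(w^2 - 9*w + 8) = (w - 7)/(w - 8)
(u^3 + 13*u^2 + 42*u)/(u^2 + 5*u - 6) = u*(u + 7)/(u - 1)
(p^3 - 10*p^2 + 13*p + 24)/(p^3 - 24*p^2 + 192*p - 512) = (p^2 - 2*p - 3)/(p^2 - 16*p + 64)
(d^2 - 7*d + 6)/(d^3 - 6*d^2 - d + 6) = 1/(d + 1)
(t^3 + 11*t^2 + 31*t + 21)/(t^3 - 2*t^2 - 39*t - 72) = (t^2 + 8*t + 7)/(t^2 - 5*t - 24)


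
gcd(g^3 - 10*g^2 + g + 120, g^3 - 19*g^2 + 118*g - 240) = g^2 - 13*g + 40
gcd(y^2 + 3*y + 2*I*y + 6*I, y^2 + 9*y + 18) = y + 3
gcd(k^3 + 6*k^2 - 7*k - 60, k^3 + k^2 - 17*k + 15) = k^2 + 2*k - 15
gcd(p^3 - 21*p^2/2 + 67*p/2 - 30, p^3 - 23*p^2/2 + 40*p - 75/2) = p^2 - 13*p/2 + 15/2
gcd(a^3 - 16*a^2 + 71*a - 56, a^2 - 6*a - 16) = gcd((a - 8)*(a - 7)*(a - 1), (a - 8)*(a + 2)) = a - 8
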